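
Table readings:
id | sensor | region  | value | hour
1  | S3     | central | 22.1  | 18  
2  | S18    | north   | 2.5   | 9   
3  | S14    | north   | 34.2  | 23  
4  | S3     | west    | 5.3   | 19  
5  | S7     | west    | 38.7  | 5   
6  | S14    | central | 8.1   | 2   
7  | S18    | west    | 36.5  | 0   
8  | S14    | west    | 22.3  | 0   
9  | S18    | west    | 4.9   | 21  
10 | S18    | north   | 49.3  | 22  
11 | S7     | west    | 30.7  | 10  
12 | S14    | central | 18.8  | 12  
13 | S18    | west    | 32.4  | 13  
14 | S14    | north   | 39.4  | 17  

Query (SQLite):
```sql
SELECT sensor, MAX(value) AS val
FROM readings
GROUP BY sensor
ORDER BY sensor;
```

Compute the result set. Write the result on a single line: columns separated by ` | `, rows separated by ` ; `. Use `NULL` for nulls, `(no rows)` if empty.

Partition readings by sensor; compute MAX(value) within each group.
  S14: ids {3, 6, 8, 12, 14} → MAX(value)=39.4
  S18: ids {2, 7, 9, 10, 13} → MAX(value)=49.3
  S3: ids {1, 4} → MAX(value)=22.1
  S7: ids {5, 11} → MAX(value)=38.7

S14 | 39.4 ; S18 | 49.3 ; S3 | 22.1 ; S7 | 38.7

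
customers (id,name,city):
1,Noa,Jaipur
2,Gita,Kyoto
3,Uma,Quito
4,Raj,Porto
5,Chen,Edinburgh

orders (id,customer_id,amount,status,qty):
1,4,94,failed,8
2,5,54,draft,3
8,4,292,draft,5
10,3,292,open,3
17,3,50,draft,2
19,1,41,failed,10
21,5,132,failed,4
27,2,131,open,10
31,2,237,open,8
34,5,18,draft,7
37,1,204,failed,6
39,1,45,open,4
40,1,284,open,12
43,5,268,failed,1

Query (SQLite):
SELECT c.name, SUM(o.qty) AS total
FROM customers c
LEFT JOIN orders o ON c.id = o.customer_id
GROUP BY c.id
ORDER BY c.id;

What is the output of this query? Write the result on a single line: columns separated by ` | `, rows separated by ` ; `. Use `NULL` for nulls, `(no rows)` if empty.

LEFT JOIN keeps every customers row; unmatched ones get NULL for orders columns.
Group by customers.id and compute SUM(o.qty). SUM over an all-NULL group is NULL.
  1: ids {19, 37, 39, 40} → SUM(o.qty)=32
  2: ids {27, 31} → SUM(o.qty)=18
  3: ids {10, 17} → SUM(o.qty)=5
  4: ids {1, 8} → SUM(o.qty)=13
  5: ids {2, 21, 34, 43} → SUM(o.qty)=15

Noa | 32 ; Gita | 18 ; Uma | 5 ; Raj | 13 ; Chen | 15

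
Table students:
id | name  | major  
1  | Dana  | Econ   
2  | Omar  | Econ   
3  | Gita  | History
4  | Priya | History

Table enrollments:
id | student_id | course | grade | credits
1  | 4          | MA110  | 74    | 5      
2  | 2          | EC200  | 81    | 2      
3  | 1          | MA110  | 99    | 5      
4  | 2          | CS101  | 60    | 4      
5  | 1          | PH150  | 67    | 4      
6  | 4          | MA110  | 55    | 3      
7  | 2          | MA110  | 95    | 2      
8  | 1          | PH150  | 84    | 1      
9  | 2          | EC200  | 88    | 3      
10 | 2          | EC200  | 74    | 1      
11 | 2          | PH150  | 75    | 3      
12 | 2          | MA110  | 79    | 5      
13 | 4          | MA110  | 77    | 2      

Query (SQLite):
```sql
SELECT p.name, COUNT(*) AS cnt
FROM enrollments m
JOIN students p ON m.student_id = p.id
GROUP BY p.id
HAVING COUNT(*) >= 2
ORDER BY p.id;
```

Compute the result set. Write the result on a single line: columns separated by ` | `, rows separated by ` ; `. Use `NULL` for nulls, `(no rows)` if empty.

Join each enrollments row to its students via student_id.
Group joined rows by students.id; compute COUNT(*) per group.
HAVING: keep groups with count ≥ 2.
  1: ids {3, 5, 8} → COUNT(*)=3
  2: ids {2, 4, 7, 9, 10, 11, 12} → COUNT(*)=7
  4: ids {1, 6, 13} → COUNT(*)=3

Dana | 3 ; Omar | 7 ; Priya | 3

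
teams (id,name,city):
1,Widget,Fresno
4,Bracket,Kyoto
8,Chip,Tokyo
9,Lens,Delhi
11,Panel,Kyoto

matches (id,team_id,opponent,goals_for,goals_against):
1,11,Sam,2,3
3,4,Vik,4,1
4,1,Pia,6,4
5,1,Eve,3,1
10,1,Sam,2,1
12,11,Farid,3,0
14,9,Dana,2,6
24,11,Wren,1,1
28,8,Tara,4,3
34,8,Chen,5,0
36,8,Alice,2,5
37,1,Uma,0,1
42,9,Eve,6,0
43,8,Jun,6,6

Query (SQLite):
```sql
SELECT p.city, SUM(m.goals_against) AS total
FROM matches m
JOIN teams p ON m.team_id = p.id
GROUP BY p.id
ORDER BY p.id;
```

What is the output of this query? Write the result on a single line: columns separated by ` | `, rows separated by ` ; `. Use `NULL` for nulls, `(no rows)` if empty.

Join each matches row to its teams via team_id.
Group joined rows by teams.id; compute SUM(m.goals_against) per group.
  1: ids {4, 5, 10, 37} → SUM(m.goals_against)=7
  4: ids {3} → SUM(m.goals_against)=1
  8: ids {28, 34, 36, 43} → SUM(m.goals_against)=14
  9: ids {14, 42} → SUM(m.goals_against)=6
  11: ids {1, 12, 24} → SUM(m.goals_against)=4

Fresno | 7 ; Kyoto | 1 ; Tokyo | 14 ; Delhi | 6 ; Kyoto | 4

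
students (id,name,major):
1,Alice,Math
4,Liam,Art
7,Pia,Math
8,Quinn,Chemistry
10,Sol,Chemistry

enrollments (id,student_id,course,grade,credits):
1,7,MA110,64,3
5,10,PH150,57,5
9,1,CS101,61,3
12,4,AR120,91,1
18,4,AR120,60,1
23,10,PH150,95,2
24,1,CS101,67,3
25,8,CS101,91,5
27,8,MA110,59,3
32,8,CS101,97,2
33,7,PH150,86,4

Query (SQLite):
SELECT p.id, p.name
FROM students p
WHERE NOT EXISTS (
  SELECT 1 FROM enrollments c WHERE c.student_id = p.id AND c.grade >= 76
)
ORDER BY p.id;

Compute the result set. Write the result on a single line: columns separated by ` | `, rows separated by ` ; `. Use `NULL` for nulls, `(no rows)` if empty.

1 | Alice

For each students row, check whether any enrollments with matching student_id has grade >= 76.
Keep rows where that is false.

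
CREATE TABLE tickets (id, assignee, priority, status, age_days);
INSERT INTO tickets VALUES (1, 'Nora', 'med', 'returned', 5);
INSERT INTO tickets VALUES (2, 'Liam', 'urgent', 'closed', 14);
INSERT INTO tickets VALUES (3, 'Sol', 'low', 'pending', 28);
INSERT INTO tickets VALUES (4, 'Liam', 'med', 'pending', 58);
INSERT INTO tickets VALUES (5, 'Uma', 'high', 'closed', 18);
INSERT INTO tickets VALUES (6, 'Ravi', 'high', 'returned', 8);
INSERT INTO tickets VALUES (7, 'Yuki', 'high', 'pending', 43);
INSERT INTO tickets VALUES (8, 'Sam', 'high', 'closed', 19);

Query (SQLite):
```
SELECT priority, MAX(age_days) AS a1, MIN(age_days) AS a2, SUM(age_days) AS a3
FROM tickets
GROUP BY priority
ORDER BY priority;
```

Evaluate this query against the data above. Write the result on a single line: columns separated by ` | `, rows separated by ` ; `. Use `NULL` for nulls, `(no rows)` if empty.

Group tickets by priority.
Per group compute: MAX(age_days), MIN(age_days), SUM(age_days).
  high: ids {5, 6, 7, 8} → MAX(age_days)=43, MIN(age_days)=8, SUM(age_days)=88
  low: ids {3} → MAX(age_days)=28, MIN(age_days)=28, SUM(age_days)=28
  med: ids {1, 4} → MAX(age_days)=58, MIN(age_days)=5, SUM(age_days)=63
  urgent: ids {2} → MAX(age_days)=14, MIN(age_days)=14, SUM(age_days)=14

high | 43 | 8 | 88 ; low | 28 | 28 | 28 ; med | 58 | 5 | 63 ; urgent | 14 | 14 | 14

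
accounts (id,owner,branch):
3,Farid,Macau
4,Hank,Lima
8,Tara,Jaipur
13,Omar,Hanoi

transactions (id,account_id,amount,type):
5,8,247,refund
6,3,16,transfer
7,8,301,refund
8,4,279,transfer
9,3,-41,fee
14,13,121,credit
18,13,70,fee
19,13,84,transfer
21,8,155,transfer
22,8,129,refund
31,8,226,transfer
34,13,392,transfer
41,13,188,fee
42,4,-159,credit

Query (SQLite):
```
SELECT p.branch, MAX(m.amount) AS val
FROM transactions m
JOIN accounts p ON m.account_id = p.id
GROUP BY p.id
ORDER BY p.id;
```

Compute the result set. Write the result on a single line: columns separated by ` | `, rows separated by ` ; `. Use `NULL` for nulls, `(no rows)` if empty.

Macau | 16 ; Lima | 279 ; Jaipur | 301 ; Hanoi | 392

Join each transactions row to its accounts via account_id.
Group joined rows by accounts.id; compute MAX(m.amount) per group.
  3: ids {6, 9} → MAX(m.amount)=16
  4: ids {8, 42} → MAX(m.amount)=279
  8: ids {5, 7, 21, 22, 31} → MAX(m.amount)=301
  13: ids {14, 18, 19, 34, 41} → MAX(m.amount)=392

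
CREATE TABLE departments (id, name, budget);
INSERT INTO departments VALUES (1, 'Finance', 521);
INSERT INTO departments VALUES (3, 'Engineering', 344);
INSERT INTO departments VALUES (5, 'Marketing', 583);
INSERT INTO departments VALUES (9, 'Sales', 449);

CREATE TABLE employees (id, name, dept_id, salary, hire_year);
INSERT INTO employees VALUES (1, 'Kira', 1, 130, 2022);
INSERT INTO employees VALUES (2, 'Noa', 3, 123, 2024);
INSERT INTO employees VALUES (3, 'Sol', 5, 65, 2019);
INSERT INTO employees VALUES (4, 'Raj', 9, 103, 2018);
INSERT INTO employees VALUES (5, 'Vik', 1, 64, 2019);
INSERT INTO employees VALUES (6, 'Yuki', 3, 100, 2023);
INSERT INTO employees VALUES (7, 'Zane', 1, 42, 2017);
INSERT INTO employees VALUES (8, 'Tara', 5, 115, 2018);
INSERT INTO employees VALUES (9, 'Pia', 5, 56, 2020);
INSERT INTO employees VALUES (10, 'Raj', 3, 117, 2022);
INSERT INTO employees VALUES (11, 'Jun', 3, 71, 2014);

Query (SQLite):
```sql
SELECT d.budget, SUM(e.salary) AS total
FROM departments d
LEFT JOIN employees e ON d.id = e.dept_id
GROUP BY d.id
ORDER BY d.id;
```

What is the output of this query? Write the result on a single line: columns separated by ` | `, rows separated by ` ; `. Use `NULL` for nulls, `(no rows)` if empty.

LEFT JOIN keeps every departments row; unmatched ones get NULL for employees columns.
Group by departments.id and compute SUM(e.salary). SUM over an all-NULL group is NULL.
  1: ids {1, 5, 7} → SUM(e.salary)=236
  3: ids {2, 6, 10, 11} → SUM(e.salary)=411
  5: ids {3, 8, 9} → SUM(e.salary)=236
  9: ids {4} → SUM(e.salary)=103

521 | 236 ; 344 | 411 ; 583 | 236 ; 449 | 103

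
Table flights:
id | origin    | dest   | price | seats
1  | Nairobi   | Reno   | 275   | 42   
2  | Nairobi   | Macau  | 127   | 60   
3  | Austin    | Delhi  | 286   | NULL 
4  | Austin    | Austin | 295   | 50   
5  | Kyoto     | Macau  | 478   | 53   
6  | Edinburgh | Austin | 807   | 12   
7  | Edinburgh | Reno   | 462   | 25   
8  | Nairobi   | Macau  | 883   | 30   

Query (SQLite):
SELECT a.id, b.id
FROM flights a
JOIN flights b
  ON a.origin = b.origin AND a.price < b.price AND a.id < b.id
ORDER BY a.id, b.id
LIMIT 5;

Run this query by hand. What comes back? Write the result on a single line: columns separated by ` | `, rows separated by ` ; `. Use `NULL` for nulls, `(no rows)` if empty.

1 | 8 ; 2 | 8 ; 3 | 4

Pairs (a,b) with same origin, a.price < b.price, a.id < b.id.
origin groups: Austin:{3,4} Edinburgh:{6,7} Kyoto:{5} Nairobi:{1,2,8}
Ordered by (a.id, b.id); first 5.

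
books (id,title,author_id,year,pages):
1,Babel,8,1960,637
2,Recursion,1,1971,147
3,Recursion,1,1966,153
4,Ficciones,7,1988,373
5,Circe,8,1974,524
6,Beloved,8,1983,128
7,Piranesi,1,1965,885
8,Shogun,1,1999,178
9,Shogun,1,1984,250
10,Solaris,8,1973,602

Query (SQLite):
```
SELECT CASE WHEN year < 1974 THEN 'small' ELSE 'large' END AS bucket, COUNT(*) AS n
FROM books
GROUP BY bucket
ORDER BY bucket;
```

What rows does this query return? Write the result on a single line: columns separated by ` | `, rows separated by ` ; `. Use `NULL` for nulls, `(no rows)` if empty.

Bucket rows by year < 1974 → 'small' else 'large'; count each bucket.

large | 5 ; small | 5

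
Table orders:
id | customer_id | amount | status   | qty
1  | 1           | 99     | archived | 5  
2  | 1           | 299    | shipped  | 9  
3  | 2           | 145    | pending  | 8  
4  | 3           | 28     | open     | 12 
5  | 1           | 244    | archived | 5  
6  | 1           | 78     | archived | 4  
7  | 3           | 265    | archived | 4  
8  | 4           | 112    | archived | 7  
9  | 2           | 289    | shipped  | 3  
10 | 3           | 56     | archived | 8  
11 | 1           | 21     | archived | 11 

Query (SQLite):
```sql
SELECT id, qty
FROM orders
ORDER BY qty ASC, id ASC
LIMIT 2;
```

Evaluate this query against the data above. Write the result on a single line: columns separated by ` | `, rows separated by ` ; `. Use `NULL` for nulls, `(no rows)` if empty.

9 | 3 ; 6 | 4

Sort by qty asc, tiebreak id asc: (3, id=9), (4, id=6), (4, id=7), (5, id=1), (5, id=5) …. Take first 2.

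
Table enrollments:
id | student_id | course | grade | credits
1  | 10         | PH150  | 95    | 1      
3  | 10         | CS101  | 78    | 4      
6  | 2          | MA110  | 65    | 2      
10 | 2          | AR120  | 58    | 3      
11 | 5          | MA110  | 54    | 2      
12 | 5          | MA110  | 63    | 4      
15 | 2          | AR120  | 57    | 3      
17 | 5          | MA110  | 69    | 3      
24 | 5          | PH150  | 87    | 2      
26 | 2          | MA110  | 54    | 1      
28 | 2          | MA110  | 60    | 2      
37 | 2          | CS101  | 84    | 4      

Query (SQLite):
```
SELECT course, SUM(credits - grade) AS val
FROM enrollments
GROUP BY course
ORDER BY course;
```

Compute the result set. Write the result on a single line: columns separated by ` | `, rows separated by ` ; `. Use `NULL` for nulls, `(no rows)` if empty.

AR120 | -109 ; CS101 | -154 ; MA110 | -351 ; PH150 | -179

For each row compute credits - grade.
Group by course; take SUM of the expression per group.
  AR120: ids {10, 15} → SUM(credits - grade)=-109
  CS101: ids {3, 37} → SUM(credits - grade)=-154
  MA110: ids {6, 11, 12, 17, 26, 28} → SUM(credits - grade)=-351
  PH150: ids {1, 24} → SUM(credits - grade)=-179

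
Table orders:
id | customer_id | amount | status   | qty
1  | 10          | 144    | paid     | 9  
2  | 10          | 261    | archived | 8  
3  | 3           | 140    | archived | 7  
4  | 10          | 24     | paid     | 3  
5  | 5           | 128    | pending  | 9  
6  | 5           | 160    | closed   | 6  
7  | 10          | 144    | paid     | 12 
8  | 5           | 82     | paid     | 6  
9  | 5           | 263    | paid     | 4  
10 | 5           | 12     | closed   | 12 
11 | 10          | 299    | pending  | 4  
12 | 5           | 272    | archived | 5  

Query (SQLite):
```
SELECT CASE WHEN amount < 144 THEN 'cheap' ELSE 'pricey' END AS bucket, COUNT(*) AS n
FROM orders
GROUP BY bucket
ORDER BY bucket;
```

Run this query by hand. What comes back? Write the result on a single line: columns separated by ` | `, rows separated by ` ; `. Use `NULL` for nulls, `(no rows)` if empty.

cheap | 5 ; pricey | 7

Bucket rows by amount < 144 → 'cheap' else 'pricey'; count each bucket.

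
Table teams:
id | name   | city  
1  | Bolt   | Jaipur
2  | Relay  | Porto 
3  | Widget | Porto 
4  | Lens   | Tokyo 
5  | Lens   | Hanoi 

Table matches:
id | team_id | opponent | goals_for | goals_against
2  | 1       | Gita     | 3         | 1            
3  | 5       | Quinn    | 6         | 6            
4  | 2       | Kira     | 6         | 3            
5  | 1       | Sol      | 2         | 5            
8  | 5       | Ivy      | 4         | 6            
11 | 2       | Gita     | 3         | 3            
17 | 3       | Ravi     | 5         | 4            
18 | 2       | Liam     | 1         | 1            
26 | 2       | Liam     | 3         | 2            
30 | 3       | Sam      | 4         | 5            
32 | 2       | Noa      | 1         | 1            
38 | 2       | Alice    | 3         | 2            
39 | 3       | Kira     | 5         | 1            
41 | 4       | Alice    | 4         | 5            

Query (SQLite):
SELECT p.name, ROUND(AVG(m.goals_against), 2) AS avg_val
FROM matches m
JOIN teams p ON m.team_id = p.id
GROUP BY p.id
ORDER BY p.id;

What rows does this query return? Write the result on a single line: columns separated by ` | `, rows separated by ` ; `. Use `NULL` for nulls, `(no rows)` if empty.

Join each matches row to its teams via team_id.
Group joined rows by teams.id; compute ROUND(AVG(m.goals_against), 2) per group.
  1: ids {2, 5} → ROUND(AVG(m.goals_against), 2)=3
  2: ids {4, 11, 18, 26, 32, 38} → ROUND(AVG(m.goals_against), 2)=2
  3: ids {17, 30, 39} → ROUND(AVG(m.goals_against), 2)=3.33
  4: ids {41} → ROUND(AVG(m.goals_against), 2)=5
  5: ids {3, 8} → ROUND(AVG(m.goals_against), 2)=6

Bolt | 3 ; Relay | 2 ; Widget | 3.33 ; Lens | 5 ; Lens | 6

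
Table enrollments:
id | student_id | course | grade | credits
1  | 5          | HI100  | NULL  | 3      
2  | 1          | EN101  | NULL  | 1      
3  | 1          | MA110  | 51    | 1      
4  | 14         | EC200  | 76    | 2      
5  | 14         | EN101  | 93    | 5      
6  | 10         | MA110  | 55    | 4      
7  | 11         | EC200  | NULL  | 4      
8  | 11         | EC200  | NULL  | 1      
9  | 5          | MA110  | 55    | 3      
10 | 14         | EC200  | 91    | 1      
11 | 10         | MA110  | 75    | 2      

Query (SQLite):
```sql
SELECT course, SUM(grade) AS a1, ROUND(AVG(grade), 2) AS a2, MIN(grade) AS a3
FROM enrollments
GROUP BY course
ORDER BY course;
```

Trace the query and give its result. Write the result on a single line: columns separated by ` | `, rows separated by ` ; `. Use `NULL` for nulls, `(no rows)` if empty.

Group enrollments by course.
Per group compute: SUM(grade), ROUND(AVG(grade), 2), MIN(grade).
  EC200: ids {4, 7, 8, 10} → SUM(grade)=167, ROUND(AVG(grade), 2)=83.5, MIN(grade)=76
  EN101: ids {2, 5} → SUM(grade)=93, ROUND(AVG(grade), 2)=93, MIN(grade)=93
  HI100: ids {1} → SUM(grade)=NULL, ROUND(AVG(grade), 2)=NULL, MIN(grade)=NULL
  MA110: ids {3, 6, 9, 11} → SUM(grade)=236, ROUND(AVG(grade), 2)=59, MIN(grade)=51

EC200 | 167 | 83.5 | 76 ; EN101 | 93 | 93 | 93 ; HI100 | NULL | NULL | NULL ; MA110 | 236 | 59 | 51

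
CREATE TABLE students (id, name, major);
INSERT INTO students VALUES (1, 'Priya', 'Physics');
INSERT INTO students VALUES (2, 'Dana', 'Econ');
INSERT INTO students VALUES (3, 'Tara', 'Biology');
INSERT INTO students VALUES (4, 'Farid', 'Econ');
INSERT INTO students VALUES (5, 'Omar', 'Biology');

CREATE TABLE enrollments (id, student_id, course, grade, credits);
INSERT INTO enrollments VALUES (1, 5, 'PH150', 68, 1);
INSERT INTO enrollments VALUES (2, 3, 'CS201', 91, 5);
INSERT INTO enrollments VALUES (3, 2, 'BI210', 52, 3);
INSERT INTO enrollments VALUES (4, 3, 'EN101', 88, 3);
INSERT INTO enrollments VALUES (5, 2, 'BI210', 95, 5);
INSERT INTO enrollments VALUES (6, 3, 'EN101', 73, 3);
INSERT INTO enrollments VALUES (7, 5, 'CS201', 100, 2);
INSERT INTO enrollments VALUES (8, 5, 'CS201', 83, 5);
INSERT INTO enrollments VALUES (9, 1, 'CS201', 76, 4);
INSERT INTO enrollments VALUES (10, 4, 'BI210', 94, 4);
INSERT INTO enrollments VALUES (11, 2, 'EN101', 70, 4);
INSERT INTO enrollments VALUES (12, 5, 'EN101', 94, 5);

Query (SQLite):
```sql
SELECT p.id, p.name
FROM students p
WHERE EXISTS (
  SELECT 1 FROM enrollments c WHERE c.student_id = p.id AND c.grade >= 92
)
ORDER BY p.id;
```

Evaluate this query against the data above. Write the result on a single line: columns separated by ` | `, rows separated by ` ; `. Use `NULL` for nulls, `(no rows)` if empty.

2 | Dana ; 4 | Farid ; 5 | Omar

For each students row, check whether any enrollments with matching student_id has grade >= 92.
Keep rows where that is true.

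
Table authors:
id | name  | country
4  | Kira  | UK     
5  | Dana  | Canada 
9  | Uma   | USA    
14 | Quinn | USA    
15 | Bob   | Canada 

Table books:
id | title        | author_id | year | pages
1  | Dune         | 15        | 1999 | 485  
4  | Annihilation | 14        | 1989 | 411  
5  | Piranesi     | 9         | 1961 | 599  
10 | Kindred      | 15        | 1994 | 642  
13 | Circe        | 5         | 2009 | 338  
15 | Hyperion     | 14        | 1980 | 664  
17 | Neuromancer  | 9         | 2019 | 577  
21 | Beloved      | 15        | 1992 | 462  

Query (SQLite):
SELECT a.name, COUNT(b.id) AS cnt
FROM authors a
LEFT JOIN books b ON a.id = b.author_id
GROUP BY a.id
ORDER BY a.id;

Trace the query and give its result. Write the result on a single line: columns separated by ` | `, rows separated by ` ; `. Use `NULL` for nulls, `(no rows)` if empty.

LEFT JOIN keeps every authors row; unmatched ones get NULL for books columns.
Group by authors.id and compute COUNT(b.id). COUNT(col) of an all-NULL group is 0.
  4: ids {—} → COUNT(b.id)=0
  5: ids {13} → COUNT(b.id)=1
  9: ids {5, 17} → COUNT(b.id)=2
  14: ids {4, 15} → COUNT(b.id)=2
  15: ids {1, 10, 21} → COUNT(b.id)=3

Kira | 0 ; Dana | 1 ; Uma | 2 ; Quinn | 2 ; Bob | 3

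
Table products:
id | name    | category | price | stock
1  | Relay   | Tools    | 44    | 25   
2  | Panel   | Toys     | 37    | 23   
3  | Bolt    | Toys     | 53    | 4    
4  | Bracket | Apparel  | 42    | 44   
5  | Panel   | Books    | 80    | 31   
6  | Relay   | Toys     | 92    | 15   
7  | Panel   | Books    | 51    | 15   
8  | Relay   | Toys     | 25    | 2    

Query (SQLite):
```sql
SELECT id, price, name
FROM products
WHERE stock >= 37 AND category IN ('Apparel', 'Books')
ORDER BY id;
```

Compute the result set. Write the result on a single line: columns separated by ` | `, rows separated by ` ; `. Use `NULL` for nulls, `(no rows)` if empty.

stock >= 37: ids {4}
category IN ('Apparel', 'Books'): ids {4, 5, 7}
Combine with AND.

4 | 42 | Bracket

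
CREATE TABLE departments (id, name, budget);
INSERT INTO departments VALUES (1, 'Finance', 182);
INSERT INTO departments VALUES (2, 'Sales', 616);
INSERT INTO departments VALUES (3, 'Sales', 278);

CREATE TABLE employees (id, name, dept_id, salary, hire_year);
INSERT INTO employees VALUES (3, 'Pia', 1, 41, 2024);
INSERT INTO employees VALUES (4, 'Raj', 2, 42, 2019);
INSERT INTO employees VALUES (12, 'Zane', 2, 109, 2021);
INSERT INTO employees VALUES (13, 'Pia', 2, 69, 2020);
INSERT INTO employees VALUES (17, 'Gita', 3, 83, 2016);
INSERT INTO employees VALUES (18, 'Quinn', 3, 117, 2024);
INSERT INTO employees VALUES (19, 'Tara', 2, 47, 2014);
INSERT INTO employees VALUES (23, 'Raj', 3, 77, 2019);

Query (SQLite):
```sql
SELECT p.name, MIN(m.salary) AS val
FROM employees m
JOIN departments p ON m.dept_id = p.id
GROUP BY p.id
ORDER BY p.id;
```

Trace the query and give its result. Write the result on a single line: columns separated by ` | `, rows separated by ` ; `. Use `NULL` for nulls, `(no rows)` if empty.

Join each employees row to its departments via dept_id.
Group joined rows by departments.id; compute MIN(m.salary) per group.
  1: ids {3} → MIN(m.salary)=41
  2: ids {4, 12, 13, 19} → MIN(m.salary)=42
  3: ids {17, 18, 23} → MIN(m.salary)=77

Finance | 41 ; Sales | 42 ; Sales | 77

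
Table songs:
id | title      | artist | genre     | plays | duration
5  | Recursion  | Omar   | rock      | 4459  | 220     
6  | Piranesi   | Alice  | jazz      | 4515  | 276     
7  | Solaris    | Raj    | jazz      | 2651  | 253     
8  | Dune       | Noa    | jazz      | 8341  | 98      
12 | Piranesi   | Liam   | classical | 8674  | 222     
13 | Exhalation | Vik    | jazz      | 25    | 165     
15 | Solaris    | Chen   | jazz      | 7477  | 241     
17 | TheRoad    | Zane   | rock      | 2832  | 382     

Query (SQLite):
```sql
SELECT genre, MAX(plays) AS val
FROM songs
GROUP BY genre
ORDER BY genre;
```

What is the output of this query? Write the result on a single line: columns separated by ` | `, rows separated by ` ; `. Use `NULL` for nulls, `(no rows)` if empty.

Partition songs by genre; compute MAX(plays) within each group.
  classical: ids {12} → MAX(plays)=8674
  jazz: ids {6, 7, 8, 13, 15} → MAX(plays)=8341
  rock: ids {5, 17} → MAX(plays)=4459

classical | 8674 ; jazz | 8341 ; rock | 4459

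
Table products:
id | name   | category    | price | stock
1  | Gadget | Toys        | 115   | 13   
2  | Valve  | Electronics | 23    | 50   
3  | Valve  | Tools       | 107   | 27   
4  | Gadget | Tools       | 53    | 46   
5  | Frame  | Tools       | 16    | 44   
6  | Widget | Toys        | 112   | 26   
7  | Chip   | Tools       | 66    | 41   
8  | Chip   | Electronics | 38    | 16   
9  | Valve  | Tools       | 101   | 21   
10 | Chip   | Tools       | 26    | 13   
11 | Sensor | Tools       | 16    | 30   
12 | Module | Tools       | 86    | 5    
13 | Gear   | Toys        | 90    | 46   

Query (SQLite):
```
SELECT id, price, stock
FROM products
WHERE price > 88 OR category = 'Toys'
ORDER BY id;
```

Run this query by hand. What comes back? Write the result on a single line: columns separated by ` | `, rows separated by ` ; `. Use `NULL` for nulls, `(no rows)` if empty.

price > 88: ids {1, 3, 6, 9, 13}
category = 'Toys': ids {1, 6, 13}
Combine with OR.

1 | 115 | 13 ; 3 | 107 | 27 ; 6 | 112 | 26 ; 9 | 101 | 21 ; 13 | 90 | 46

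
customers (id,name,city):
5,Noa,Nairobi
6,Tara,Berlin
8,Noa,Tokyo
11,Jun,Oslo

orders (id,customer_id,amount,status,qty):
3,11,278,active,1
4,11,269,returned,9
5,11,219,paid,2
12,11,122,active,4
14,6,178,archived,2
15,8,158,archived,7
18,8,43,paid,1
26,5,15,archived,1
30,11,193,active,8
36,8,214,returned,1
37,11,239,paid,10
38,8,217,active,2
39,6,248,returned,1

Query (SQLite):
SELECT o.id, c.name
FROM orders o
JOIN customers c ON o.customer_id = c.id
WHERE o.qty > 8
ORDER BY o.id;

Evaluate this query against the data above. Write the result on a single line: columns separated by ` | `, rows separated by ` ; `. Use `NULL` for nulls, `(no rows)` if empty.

4 | Jun ; 37 | Jun

Each orders row matches the customers row where customer_id = customers.id.
Then keep rows with o.qty > 8.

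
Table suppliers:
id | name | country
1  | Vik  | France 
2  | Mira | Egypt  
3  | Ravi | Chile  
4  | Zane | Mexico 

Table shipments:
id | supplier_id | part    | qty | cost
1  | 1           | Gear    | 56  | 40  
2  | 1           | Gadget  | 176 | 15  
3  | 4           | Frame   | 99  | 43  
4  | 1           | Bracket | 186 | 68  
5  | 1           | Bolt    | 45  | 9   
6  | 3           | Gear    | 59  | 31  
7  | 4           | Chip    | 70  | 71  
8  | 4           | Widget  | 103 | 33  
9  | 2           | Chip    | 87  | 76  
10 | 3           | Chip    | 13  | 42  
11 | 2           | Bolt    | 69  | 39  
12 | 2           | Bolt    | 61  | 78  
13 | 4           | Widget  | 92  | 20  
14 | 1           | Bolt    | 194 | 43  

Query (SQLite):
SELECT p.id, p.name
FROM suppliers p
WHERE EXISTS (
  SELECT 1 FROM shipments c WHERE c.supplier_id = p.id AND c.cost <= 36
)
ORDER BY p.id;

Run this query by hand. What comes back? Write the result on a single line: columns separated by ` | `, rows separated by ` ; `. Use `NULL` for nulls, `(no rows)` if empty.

1 | Vik ; 3 | Ravi ; 4 | Zane

For each suppliers row, check whether any shipments with matching supplier_id has cost <= 36.
Keep rows where that is true.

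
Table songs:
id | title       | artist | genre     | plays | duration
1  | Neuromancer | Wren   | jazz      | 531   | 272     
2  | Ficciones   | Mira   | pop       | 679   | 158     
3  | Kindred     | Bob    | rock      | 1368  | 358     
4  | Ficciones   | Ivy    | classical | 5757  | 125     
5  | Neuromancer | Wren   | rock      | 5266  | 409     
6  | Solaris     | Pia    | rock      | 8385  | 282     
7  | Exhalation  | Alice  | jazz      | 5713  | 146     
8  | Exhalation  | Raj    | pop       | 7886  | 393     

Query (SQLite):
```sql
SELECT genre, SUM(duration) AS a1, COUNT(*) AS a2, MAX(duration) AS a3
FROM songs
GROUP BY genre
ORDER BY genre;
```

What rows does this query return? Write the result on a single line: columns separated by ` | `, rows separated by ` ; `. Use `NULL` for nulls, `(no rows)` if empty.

Group songs by genre.
Per group compute: SUM(duration), COUNT(*), MAX(duration).
  classical: ids {4} → SUM(duration)=125, COUNT(*)=1, MAX(duration)=125
  jazz: ids {1, 7} → SUM(duration)=418, COUNT(*)=2, MAX(duration)=272
  pop: ids {2, 8} → SUM(duration)=551, COUNT(*)=2, MAX(duration)=393
  rock: ids {3, 5, 6} → SUM(duration)=1049, COUNT(*)=3, MAX(duration)=409

classical | 125 | 1 | 125 ; jazz | 418 | 2 | 272 ; pop | 551 | 2 | 393 ; rock | 1049 | 3 | 409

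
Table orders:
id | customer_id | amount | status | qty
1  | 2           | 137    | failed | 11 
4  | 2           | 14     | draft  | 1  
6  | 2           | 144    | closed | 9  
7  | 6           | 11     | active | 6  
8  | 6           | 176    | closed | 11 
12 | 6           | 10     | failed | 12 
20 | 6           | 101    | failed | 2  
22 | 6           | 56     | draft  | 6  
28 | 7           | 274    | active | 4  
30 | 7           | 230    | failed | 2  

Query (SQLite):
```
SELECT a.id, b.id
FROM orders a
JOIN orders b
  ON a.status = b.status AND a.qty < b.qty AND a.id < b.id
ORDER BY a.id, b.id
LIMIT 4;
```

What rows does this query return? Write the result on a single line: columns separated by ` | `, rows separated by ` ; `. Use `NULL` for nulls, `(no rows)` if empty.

1 | 12 ; 4 | 22 ; 6 | 8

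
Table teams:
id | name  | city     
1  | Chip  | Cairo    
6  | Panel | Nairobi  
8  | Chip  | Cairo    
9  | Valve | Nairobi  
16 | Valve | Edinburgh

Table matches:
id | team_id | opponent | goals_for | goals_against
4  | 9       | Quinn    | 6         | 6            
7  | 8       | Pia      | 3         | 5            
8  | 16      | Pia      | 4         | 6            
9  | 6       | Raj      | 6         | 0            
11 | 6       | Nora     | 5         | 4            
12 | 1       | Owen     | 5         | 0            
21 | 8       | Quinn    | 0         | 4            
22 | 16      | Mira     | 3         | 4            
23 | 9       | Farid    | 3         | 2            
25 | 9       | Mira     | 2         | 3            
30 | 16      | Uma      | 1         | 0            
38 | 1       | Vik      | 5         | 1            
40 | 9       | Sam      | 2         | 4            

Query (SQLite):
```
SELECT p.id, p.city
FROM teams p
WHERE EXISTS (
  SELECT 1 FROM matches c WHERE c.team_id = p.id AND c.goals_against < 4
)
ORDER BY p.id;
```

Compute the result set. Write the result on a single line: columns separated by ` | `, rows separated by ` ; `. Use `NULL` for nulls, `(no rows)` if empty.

For each teams row, check whether any matches with matching team_id has goals_against < 4.
Keep rows where that is true.

1 | Cairo ; 6 | Nairobi ; 9 | Nairobi ; 16 | Edinburgh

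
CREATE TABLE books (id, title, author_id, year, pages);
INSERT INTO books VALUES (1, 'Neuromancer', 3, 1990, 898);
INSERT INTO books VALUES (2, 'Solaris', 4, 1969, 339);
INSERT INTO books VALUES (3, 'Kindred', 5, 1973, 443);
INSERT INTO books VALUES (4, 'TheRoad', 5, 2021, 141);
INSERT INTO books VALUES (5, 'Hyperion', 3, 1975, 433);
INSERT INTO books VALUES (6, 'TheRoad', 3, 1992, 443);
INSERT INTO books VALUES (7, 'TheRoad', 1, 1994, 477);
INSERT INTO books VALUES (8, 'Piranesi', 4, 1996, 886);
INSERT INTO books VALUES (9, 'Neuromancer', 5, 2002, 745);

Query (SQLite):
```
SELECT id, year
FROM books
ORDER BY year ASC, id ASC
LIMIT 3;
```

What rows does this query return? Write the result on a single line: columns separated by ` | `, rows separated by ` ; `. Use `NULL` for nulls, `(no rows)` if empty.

Sort by year asc, tiebreak id asc: (1969, id=2), (1973, id=3), (1975, id=5), (1990, id=1), (1992, id=6), (1994, id=7) …. Take first 3.

2 | 1969 ; 3 | 1973 ; 5 | 1975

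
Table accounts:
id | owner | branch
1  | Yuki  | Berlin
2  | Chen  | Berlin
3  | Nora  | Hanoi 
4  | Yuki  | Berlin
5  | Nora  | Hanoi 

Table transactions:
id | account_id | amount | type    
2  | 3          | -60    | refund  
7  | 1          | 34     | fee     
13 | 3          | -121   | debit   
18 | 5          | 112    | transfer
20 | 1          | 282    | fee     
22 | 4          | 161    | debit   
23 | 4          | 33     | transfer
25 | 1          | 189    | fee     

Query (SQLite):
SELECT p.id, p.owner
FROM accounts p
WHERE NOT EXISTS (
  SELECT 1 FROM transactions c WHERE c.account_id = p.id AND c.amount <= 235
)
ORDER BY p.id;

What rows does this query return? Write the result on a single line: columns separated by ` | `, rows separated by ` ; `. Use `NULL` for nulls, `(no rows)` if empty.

For each accounts row, check whether any transactions with matching account_id has amount <= 235.
Keep rows where that is false.

2 | Chen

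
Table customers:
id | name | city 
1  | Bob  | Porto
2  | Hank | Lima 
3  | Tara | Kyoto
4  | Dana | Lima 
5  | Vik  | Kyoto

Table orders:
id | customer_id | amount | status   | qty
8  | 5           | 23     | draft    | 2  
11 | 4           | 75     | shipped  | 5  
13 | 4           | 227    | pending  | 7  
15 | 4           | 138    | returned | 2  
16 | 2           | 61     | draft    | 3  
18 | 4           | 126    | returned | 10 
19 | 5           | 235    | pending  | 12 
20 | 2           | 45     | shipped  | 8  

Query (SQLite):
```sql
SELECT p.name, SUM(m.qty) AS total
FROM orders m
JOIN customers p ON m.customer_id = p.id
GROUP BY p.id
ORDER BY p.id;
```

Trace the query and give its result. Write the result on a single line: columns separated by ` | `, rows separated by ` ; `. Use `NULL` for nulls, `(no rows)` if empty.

Hank | 11 ; Dana | 24 ; Vik | 14

Join each orders row to its customers via customer_id.
Group joined rows by customers.id; compute SUM(m.qty) per group.
  2: ids {16, 20} → SUM(m.qty)=11
  4: ids {11, 13, 15, 18} → SUM(m.qty)=24
  5: ids {8, 19} → SUM(m.qty)=14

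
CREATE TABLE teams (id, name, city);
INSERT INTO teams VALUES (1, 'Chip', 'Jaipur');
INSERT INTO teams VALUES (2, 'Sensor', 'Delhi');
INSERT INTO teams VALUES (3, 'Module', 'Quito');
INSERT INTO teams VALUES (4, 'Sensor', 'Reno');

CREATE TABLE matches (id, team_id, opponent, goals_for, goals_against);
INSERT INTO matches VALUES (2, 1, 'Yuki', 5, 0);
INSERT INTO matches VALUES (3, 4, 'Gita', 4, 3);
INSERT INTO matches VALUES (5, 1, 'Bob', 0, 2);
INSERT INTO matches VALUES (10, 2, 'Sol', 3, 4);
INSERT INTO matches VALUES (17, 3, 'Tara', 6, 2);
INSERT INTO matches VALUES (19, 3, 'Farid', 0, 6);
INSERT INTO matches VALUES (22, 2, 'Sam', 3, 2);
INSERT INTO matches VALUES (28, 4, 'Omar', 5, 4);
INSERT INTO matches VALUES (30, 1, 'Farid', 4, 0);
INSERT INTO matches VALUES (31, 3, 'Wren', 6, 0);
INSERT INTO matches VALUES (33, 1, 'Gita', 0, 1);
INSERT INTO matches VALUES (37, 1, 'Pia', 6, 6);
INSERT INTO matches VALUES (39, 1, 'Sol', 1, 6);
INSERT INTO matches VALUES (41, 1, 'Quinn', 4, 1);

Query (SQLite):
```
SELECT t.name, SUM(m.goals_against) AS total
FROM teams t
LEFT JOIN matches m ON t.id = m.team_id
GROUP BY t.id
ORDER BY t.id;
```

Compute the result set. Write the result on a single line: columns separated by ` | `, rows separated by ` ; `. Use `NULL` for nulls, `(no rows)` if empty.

Chip | 16 ; Sensor | 6 ; Module | 8 ; Sensor | 7

LEFT JOIN keeps every teams row; unmatched ones get NULL for matches columns.
Group by teams.id and compute SUM(m.goals_against). SUM over an all-NULL group is NULL.
  1: ids {2, 5, 30, 33, 37, 39, 41} → SUM(m.goals_against)=16
  2: ids {10, 22} → SUM(m.goals_against)=6
  3: ids {17, 19, 31} → SUM(m.goals_against)=8
  4: ids {3, 28} → SUM(m.goals_against)=7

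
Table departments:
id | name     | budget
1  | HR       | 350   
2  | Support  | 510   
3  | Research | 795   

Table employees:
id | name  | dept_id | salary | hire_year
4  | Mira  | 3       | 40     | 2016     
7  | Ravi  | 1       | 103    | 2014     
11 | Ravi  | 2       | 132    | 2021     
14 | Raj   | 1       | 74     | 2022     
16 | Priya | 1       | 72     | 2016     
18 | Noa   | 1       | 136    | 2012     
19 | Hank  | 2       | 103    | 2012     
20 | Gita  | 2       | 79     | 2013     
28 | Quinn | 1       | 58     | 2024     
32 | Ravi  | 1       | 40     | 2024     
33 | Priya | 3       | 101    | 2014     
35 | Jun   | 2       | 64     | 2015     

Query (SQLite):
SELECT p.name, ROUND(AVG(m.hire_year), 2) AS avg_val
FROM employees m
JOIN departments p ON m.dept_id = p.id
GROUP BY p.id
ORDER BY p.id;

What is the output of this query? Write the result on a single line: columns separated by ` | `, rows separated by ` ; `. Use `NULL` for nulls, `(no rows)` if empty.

HR | 2018.67 ; Support | 2015.25 ; Research | 2015

Join each employees row to its departments via dept_id.
Group joined rows by departments.id; compute ROUND(AVG(m.hire_year), 2) per group.
  1: ids {7, 14, 16, 18, 28, 32} → ROUND(AVG(m.hire_year), 2)=2018.67
  2: ids {11, 19, 20, 35} → ROUND(AVG(m.hire_year), 2)=2015.25
  3: ids {4, 33} → ROUND(AVG(m.hire_year), 2)=2015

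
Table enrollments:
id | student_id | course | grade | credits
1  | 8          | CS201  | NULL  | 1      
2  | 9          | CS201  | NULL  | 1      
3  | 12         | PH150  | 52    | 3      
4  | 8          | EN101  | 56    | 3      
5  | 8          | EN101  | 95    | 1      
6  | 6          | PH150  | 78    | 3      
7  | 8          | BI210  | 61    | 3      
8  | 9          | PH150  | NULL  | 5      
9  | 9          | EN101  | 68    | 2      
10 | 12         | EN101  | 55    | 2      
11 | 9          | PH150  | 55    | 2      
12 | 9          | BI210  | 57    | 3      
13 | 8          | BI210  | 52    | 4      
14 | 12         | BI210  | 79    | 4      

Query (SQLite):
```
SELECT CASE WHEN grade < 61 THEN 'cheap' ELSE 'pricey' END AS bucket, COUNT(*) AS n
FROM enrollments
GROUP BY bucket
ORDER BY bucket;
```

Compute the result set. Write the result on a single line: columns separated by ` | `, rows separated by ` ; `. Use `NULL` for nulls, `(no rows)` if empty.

cheap | 6 ; pricey | 8

Bucket rows by grade < 61 → 'cheap' else 'pricey'; count each bucket.
NULL < 61 is unknown, so NULL grade falls into ELSE → 'pricey'.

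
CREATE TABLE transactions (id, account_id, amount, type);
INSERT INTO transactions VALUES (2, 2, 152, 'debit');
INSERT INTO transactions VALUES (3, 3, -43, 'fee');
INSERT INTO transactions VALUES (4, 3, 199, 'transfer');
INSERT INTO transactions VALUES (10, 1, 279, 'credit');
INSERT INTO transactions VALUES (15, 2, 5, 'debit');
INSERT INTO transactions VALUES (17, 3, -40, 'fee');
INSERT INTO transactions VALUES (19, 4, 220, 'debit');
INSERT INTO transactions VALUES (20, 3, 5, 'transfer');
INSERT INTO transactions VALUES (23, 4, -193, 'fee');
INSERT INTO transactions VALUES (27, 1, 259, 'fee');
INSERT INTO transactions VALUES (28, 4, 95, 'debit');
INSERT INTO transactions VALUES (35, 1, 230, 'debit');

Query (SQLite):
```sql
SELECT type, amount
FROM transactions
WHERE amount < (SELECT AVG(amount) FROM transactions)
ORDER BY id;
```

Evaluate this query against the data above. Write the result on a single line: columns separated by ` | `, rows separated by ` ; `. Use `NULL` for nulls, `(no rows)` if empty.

fee | -43 ; debit | 5 ; fee | -40 ; transfer | 5 ; fee | -193 ; debit | 95

Scalar subquery: AVG(amount) over all transactions rows = 97.333333 (≈; comparison uses full precision).
Keep rows where amount < that value.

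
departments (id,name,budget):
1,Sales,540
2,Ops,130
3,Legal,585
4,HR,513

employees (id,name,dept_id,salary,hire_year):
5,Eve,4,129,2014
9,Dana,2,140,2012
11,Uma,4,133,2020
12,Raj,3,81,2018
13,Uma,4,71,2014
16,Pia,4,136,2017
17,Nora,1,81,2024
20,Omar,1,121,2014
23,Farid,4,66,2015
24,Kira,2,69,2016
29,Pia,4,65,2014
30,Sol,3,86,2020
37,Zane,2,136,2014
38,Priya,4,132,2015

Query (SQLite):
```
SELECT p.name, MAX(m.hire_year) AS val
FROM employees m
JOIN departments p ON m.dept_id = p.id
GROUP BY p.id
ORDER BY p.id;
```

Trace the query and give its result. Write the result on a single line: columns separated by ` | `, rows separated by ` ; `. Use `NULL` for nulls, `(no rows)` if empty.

Sales | 2024 ; Ops | 2016 ; Legal | 2020 ; HR | 2020

Join each employees row to its departments via dept_id.
Group joined rows by departments.id; compute MAX(m.hire_year) per group.
  1: ids {17, 20} → MAX(m.hire_year)=2024
  2: ids {9, 24, 37} → MAX(m.hire_year)=2016
  3: ids {12, 30} → MAX(m.hire_year)=2020
  4: ids {5, 11, 13, 16, 23, 29, 38} → MAX(m.hire_year)=2020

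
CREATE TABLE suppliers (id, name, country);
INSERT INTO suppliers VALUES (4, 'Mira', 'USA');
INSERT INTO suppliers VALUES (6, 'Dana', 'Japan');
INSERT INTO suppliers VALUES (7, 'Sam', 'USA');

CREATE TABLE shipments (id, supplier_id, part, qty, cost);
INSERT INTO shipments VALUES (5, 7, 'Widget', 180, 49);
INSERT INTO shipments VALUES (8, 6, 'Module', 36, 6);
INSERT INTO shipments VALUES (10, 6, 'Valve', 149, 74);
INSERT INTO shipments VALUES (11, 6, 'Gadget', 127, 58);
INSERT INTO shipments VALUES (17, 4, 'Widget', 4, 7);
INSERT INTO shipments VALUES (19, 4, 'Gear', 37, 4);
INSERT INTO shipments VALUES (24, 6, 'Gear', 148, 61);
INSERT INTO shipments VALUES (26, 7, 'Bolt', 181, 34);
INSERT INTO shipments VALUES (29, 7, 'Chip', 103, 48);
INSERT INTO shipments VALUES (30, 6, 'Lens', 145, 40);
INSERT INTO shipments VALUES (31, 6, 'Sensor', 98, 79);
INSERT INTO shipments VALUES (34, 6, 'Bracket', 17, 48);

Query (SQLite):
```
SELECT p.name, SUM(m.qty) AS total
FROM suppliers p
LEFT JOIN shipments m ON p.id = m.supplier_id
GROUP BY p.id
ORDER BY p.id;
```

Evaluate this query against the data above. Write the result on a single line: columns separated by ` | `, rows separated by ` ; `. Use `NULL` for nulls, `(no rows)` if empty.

LEFT JOIN keeps every suppliers row; unmatched ones get NULL for shipments columns.
Group by suppliers.id and compute SUM(m.qty). SUM over an all-NULL group is NULL.
  4: ids {17, 19} → SUM(m.qty)=41
  6: ids {8, 10, 11, 24, 30, 31, 34} → SUM(m.qty)=720
  7: ids {5, 26, 29} → SUM(m.qty)=464

Mira | 41 ; Dana | 720 ; Sam | 464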